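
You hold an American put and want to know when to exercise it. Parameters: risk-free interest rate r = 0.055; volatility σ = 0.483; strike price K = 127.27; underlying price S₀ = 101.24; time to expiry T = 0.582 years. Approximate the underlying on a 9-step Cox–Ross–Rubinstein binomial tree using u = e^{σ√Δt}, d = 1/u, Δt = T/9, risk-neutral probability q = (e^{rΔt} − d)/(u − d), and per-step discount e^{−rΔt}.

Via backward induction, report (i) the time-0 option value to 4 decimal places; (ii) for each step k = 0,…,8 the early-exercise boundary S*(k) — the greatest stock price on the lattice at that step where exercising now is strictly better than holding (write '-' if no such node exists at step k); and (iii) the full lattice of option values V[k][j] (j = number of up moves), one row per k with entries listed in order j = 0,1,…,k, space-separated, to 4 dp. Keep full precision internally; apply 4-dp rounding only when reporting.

price = 30.9585
boundary = - - 79.1895 70.0366 79.1895 70.0366 79.1895 89.5385 101.2400
tree:
30.9585
39.1382 22.4590
48.0805 29.8853 14.7008
57.2334 38.5499 20.8604 8.2369
65.3283 48.0805 28.6650 12.6868 3.5497
72.4876 57.2334 37.9365 18.9838 6.0615 0.8959
78.8195 65.3283 48.0805 27.3925 10.1518 1.7418 0.0000
84.4195 72.4876 57.2334 37.7315 16.5628 3.3863 0.0000 0.0000
89.3722 78.8195 65.3283 48.0805 26.0300 6.5835 0.0000 0.0000 0.0000
93.7525 84.4195 72.4876 57.2334 37.7315 12.7993 0.0000 0.0000 0.0000 0.0000

Δt=0.06467  u=1.13069  d=0.88442  q=0.48380  discount=0.99645
step 9 (expiry): payoffs max(K−S,0) = 93.7525 84.4195 72.4876 57.2334 37.7315 12.7993 0.0000 0.0000 0.0000 0.0000
step 8: (k=8,j=0): S=37.8978, (K−S)⁺=89.3722, hold=88.9204 ⇒ V=89.3722 exercise | (k=8,j=1): S=48.4505, (K−S)⁺=78.8195, hold=78.3676 ⇒ V=78.8195 exercise | (k=8,j=2): S=61.9417, (K−S)⁺=65.3283, hold=64.8765 ⇒ V=65.3283 exercise | (k=8,j=3): S=79.1895, (K−S)⁺=48.0805, hold=47.6287 ⇒ V=48.0805 exercise | (k=8,j=4): S=101.2400, (K−S)⁺=26.0300, hold=25.5781 ⇒ V=26.0300 exercise | (k=8,j=5): S=129.4305, (K−S)⁺=0.0000, hold=6.5835 ⇒ V=6.5835 continue | (k=8,j=6): S=165.4708, (K−S)⁺=0.0000, hold=0.0000 ⇒ V=0.0000 continue | (k=8,j=7): S=211.5465, (K−S)⁺=0.0000, hold=0.0000 ⇒ V=0.0000 continue | (k=8,j=8): S=270.4522, (K−S)⁺=0.0000, hold=0.0000 ⇒ V=0.0000 continue  boundary S*=101.2400
step 7: (k=7,j=0): S=42.8505, (K−S)⁺=84.4195, hold=83.9676 ⇒ V=84.4195 exercise | (k=7,j=1): S=54.7824, (K−S)⁺=72.4876, hold=72.0358 ⇒ V=72.4876 exercise | (k=7,j=2): S=70.0366, (K−S)⁺=57.2334, hold=56.7815 ⇒ V=57.2334 exercise | (k=7,j=3): S=89.5385, (K−S)⁺=37.7315, hold=37.2796 ⇒ V=37.7315 exercise | (k=7,j=4): S=114.4707, (K−S)⁺=12.7993, hold=16.5628 ⇒ V=16.5628 continue | (k=7,j=5): S=146.3454, (K−S)⁺=0.0000, hold=3.3863 ⇒ V=3.3863 continue | (k=7,j=6): S=187.0956, (K−S)⁺=0.0000, hold=0.0000 ⇒ V=0.0000 continue | (k=7,j=7): S=239.1928, (K−S)⁺=0.0000, hold=0.0000 ⇒ V=0.0000 continue  boundary S*=89.5385
step 6: (k=6,j=0): S=48.4505, (K−S)⁺=78.8195, hold=78.3676 ⇒ V=78.8195 exercise | (k=6,j=1): S=61.9417, (K−S)⁺=65.3283, hold=64.8765 ⇒ V=65.3283 exercise | (k=6,j=2): S=79.1895, (K−S)⁺=48.0805, hold=47.6287 ⇒ V=48.0805 exercise | (k=6,j=3): S=101.2400, (K−S)⁺=26.0300, hold=27.3925 ⇒ V=27.3925 continue | (k=6,j=4): S=129.4305, (K−S)⁺=0.0000, hold=10.1518 ⇒ V=10.1518 continue | (k=6,j=5): S=165.4708, (K−S)⁺=0.0000, hold=1.7418 ⇒ V=1.7418 continue | (k=6,j=6): S=211.5465, (K−S)⁺=0.0000, hold=0.0000 ⇒ V=0.0000 continue  boundary S*=79.1895
step 5: (k=5,j=0): S=54.7824, (K−S)⁺=72.4876, hold=72.0358 ⇒ V=72.4876 exercise | (k=5,j=1): S=70.0366, (K−S)⁺=57.2334, hold=56.7815 ⇒ V=57.2334 exercise | (k=5,j=2): S=89.5385, (K−S)⁺=37.7315, hold=37.9365 ⇒ V=37.9365 continue | (k=5,j=3): S=114.4707, (K−S)⁺=12.7993, hold=18.9838 ⇒ V=18.9838 continue | (k=5,j=4): S=146.3454, (K−S)⁺=0.0000, hold=6.0615 ⇒ V=6.0615 continue | (k=5,j=5): S=187.0956, (K−S)⁺=0.0000, hold=0.8959 ⇒ V=0.8959 continue  boundary S*=70.0366
step 4: (k=4,j=0): S=61.9417, (K−S)⁺=65.3283, hold=64.8765 ⇒ V=65.3283 exercise | (k=4,j=1): S=79.1895, (K−S)⁺=48.0805, hold=47.7275 ⇒ V=48.0805 exercise | (k=4,j=2): S=101.2400, (K−S)⁺=26.0300, hold=28.6650 ⇒ V=28.6650 continue | (k=4,j=3): S=129.4305, (K−S)⁺=0.0000, hold=12.6868 ⇒ V=12.6868 continue | (k=4,j=4): S=165.4708, (K−S)⁺=0.0000, hold=3.5497 ⇒ V=3.5497 continue  boundary S*=79.1895
step 3: (k=3,j=0): S=70.0366, (K−S)⁺=57.2334, hold=56.7815 ⇒ V=57.2334 exercise | (k=3,j=1): S=89.5385, (K−S)⁺=37.7315, hold=38.5499 ⇒ V=38.5499 continue | (k=3,j=2): S=114.4707, (K−S)⁺=12.7993, hold=20.8604 ⇒ V=20.8604 continue | (k=3,j=3): S=146.3454, (K−S)⁺=0.0000, hold=8.2369 ⇒ V=8.2369 continue  boundary S*=70.0366
step 2: (k=2,j=0): S=79.1895, (K−S)⁺=48.0805, hold=48.0232 ⇒ V=48.0805 exercise | (k=2,j=1): S=101.2400, (K−S)⁺=26.0300, hold=29.8853 ⇒ V=29.8853 continue | (k=2,j=2): S=129.4305, (K−S)⁺=0.0000, hold=14.7008 ⇒ V=14.7008 continue  boundary S*=79.1895
step 1: (k=1,j=0): S=89.5385, (K−S)⁺=37.7315, hold=39.1382 ⇒ V=39.1382 continue | (k=1,j=1): S=114.4707, (K−S)⁺=12.7993, hold=22.4590 ⇒ V=22.4590 continue  boundary S*=-
step 0: (k=0,j=0): S=101.2400, (K−S)⁺=26.0300, hold=30.9585 ⇒ V=30.9585 continue  boundary S*=-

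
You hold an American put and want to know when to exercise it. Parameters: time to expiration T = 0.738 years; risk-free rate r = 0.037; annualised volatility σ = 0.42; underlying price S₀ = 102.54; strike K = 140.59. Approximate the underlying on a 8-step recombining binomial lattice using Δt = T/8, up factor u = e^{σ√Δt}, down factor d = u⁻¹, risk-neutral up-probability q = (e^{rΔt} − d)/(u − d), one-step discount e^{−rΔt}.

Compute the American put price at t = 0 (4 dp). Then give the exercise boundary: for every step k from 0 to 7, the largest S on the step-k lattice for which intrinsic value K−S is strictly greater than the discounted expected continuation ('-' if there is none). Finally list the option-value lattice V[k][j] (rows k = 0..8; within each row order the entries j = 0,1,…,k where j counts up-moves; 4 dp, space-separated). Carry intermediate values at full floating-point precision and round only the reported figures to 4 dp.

price = 40.7160
boundary = - - 79.4496 90.2594 79.4496 90.2594 102.5400 116.4915
tree:
40.7160
50.6599 30.2979
61.1404 39.7344 20.3521
70.6556 50.3306 28.6069 11.6081
79.0313 61.1404 38.7800 17.8559 4.9630
86.4038 70.6556 50.3306 26.6180 8.5480 1.1380
92.8933 79.0313 61.1404 38.0500 14.4975 2.2024 0.0000
98.6057 86.4038 70.6556 50.3306 24.0985 4.2623 0.0000 0.0000
103.6339 92.8933 79.0313 61.1404 38.0500 8.2488 0.0000 0.0000 0.0000

Δt=0.09225  u=1.13606  d=0.88024  q=0.48152  discount=0.99659
step 8 (expiry): payoffs max(K−S,0) = 103.6339 92.8933 79.0313 61.1404 38.0500 8.2488 0.0000 0.0000 0.0000
step 7: (k=7,j=0): S=41.9843, (K−S)⁺=98.6057, hold=98.1266 ⇒ V=98.6057 exercise | (k=7,j=1): S=54.1862, (K−S)⁺=86.4038, hold=85.9247 ⇒ V=86.4038 exercise | (k=7,j=2): S=69.9344, (K−S)⁺=70.6556, hold=70.1766 ⇒ V=70.6556 exercise | (k=7,j=3): S=90.2594, (K−S)⁺=50.3306, hold=49.8516 ⇒ V=50.3306 exercise | (k=7,j=4): S=116.4915, (K−S)⁺=24.0985, hold=23.6195 ⇒ V=24.0985 exercise | (k=7,j=5): S=150.3474, (K−S)⁺=0.0000, hold=4.2623 ⇒ V=4.2623 continue | (k=7,j=6): S=194.0429, (K−S)⁺=0.0000, hold=0.0000 ⇒ V=0.0000 continue | (k=7,j=7): S=250.4376, (K−S)⁺=0.0000, hold=0.0000 ⇒ V=0.0000 continue  boundary S*=116.4915
step 6: (k=6,j=0): S=47.6967, (K−S)⁺=92.8933, hold=92.4143 ⇒ V=92.8933 exercise | (k=6,j=1): S=61.5587, (K−S)⁺=79.0313, hold=78.5522 ⇒ V=79.0313 exercise | (k=6,j=2): S=79.4496, (K−S)⁺=61.1404, hold=60.6614 ⇒ V=61.1404 exercise | (k=6,j=3): S=102.5400, (K−S)⁺=38.0500, hold=37.5709 ⇒ V=38.0500 exercise | (k=6,j=4): S=132.3412, (K−S)⁺=8.2488, hold=14.4975 ⇒ V=14.4975 continue | (k=6,j=5): S=170.8036, (K−S)⁺=0.0000, hold=2.2024 ⇒ V=2.2024 continue | (k=6,j=6): S=220.4442, (K−S)⁺=0.0000, hold=0.0000 ⇒ V=0.0000 continue  boundary S*=102.5400
step 5: (k=5,j=0): S=54.1862, (K−S)⁺=86.4038, hold=85.9247 ⇒ V=86.4038 exercise | (k=5,j=1): S=69.9344, (K−S)⁺=70.6556, hold=70.1766 ⇒ V=70.6556 exercise | (k=5,j=2): S=90.2594, (K−S)⁺=50.3306, hold=49.8516 ⇒ V=50.3306 exercise | (k=5,j=3): S=116.4915, (K−S)⁺=24.0985, hold=26.6180 ⇒ V=26.6180 continue | (k=5,j=4): S=150.3474, (K−S)⁺=0.0000, hold=8.5480 ⇒ V=8.5480 continue | (k=5,j=5): S=194.0429, (K−S)⁺=0.0000, hold=1.1380 ⇒ V=1.1380 continue  boundary S*=90.2594
step 4: (k=4,j=0): S=61.5587, (K−S)⁺=79.0313, hold=78.5522 ⇒ V=79.0313 exercise | (k=4,j=1): S=79.4496, (K−S)⁺=61.1404, hold=60.6614 ⇒ V=61.1404 exercise | (k=4,j=2): S=102.5400, (K−S)⁺=38.0500, hold=38.7800 ⇒ V=38.7800 continue | (k=4,j=3): S=132.3412, (K−S)⁺=8.2488, hold=17.8559 ⇒ V=17.8559 continue | (k=4,j=4): S=170.8036, (K−S)⁺=0.0000, hold=4.9630 ⇒ V=4.9630 continue  boundary S*=79.4496
step 3: (k=3,j=0): S=69.9344, (K−S)⁺=70.6556, hold=70.1766 ⇒ V=70.6556 exercise | (k=3,j=1): S=90.2594, (K−S)⁺=50.3306, hold=50.2019 ⇒ V=50.3306 exercise | (k=3,j=2): S=116.4915, (K−S)⁺=24.0985, hold=28.6069 ⇒ V=28.6069 continue | (k=3,j=3): S=150.3474, (K−S)⁺=0.0000, hold=11.6081 ⇒ V=11.6081 continue  boundary S*=90.2594
step 2: (k=2,j=0): S=79.4496, (K−S)⁺=61.1404, hold=60.6614 ⇒ V=61.1404 exercise | (k=2,j=1): S=102.5400, (K−S)⁺=38.0500, hold=39.7344 ⇒ V=39.7344 continue | (k=2,j=2): S=132.3412, (K−S)⁺=8.2488, hold=20.3521 ⇒ V=20.3521 continue  boundary S*=79.4496
step 1: (k=1,j=0): S=90.2594, (K−S)⁺=50.3306, hold=50.6599 ⇒ V=50.6599 continue | (k=1,j=1): S=116.4915, (K−S)⁺=24.0985, hold=30.2979 ⇒ V=30.2979 continue  boundary S*=-
step 0: (k=0,j=0): S=102.5400, (K−S)⁺=38.0500, hold=40.7160 ⇒ V=40.7160 continue  boundary S*=-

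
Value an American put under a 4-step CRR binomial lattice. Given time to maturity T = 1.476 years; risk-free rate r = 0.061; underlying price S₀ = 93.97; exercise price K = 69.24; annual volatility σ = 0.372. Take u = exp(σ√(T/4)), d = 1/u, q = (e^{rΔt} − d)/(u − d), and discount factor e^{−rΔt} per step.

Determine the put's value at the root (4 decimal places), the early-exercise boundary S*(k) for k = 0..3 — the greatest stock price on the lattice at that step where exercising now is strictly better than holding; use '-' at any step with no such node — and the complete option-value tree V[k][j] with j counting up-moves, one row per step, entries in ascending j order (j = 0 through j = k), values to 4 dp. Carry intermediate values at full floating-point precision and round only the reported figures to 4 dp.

price = 4.2706
boundary = - - - 47.7060
tree:
4.2706
7.5103 1.1451
12.9156 2.3131 0.0000
21.5340 4.6725 0.0000 0.0000
31.1830 9.4385 0.0000 0.0000 0.0000

Δt=0.36900, u=1.25354, d=0.79774, q=0.49369, disc=e^(-rΔt)=0.97774
k=4 terminal: V=max(K-S,0) → 31.1830 9.4385 0.0000 0.0000 0.0000
k=3: j=0 S=47.7060 intr=21.5340 cont=19.9929 V=21.5340[EX]; j=1 S=74.9636 intr=0.0000 cont=4.6725 V=4.6725[hold]; j=2 S=117.7953 intr=0.0000 cont=0.0000 V=0.0000[hold]; j=3 S=185.0996 intr=0.0000 cont=0.0000 V=0.0000[hold]  S*(3)=47.7060
k=2: j=0 S=59.8015 intr=9.4385 cont=12.9156 V=12.9156[hold]; j=1 S=93.9700 intr=0.0000 cont=2.3131 V=2.3131[hold]; j=2 S=147.6613 intr=0.0000 cont=0.0000 V=0.0000[hold]  S*(2)=-
k=1: j=0 S=74.9636 intr=0.0000 cont=7.5103 V=7.5103[hold]; j=1 S=117.7953 intr=0.0000 cont=1.1451 V=1.1451[hold]  S*(1)=-
k=0: j=0 S=93.9700 intr=0.0000 cont=4.2706 V=4.2706[hold]  S*(0)=-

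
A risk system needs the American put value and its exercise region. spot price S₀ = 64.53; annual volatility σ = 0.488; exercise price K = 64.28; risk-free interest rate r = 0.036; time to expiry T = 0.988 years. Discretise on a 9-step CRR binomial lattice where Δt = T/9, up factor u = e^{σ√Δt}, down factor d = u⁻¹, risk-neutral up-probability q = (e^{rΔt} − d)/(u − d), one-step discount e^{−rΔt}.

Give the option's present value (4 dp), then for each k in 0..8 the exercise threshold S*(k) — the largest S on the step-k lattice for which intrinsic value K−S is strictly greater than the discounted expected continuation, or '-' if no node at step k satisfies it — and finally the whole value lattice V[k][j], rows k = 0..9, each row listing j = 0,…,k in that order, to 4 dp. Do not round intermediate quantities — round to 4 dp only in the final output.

Δt=0.10978  u=1.17549  d=0.85071  q=0.47186  discount=0.99606
step 9 (expiry): payoffs max(K−S,0) = 49.2215 43.4724 35.5285 24.5516 9.3839 0.0000 0.0000 0.0000 0.0000 0.0000
step 8: (k=8,j=0): S=17.7011, (K−S)⁺=46.5789, hold=46.3253 ⇒ V=46.5789 exercise | (k=8,j=1): S=24.4591, (K−S)⁺=39.8209, hold=39.5673 ⇒ V=39.8209 exercise | (k=8,j=2): S=33.7972, (K−S)⁺=30.4828, hold=30.2292 ⇒ V=30.4828 exercise | (k=8,j=3): S=46.7005, (K−S)⁺=17.5795, hold=17.3260 ⇒ V=17.5795 exercise | (k=8,j=4): S=64.5300, (K−S)⁺=0.0000, hold=4.9365 ⇒ V=4.9365 continue | (k=8,j=5): S=89.1665, (K−S)⁺=0.0000, hold=0.0000 ⇒ V=0.0000 continue | (k=8,j=6): S=123.2089, (K−S)⁺=0.0000, hold=0.0000 ⇒ V=0.0000 continue | (k=8,j=7): S=170.2481, (K−S)⁺=0.0000, hold=0.0000 ⇒ V=0.0000 continue | (k=8,j=8): S=235.2461, (K−S)⁺=0.0000, hold=0.0000 ⇒ V=0.0000 continue  boundary S*=46.7005
step 7: (k=7,j=0): S=20.8076, (K−S)⁺=43.4724, hold=43.2189 ⇒ V=43.4724 exercise | (k=7,j=1): S=28.7515, (K−S)⁺=35.5285, hold=35.2749 ⇒ V=35.5285 exercise | (k=7,j=2): S=39.7284, (K−S)⁺=24.5516, hold=24.2980 ⇒ V=24.5516 exercise | (k=7,j=3): S=54.8961, (K−S)⁺=9.3839, hold=11.5680 ⇒ V=11.5680 continue | (k=7,j=4): S=75.8546, (K−S)⁺=0.0000, hold=2.5969 ⇒ V=2.5969 continue | (k=7,j=5): S=104.8146, (K−S)⁺=0.0000, hold=0.0000 ⇒ V=0.0000 continue | (k=7,j=6): S=144.8312, (K−S)⁺=0.0000, hold=0.0000 ⇒ V=0.0000 continue | (k=7,j=7): S=200.1254, (K−S)⁺=0.0000, hold=0.0000 ⇒ V=0.0000 continue  boundary S*=39.7284
step 6: (k=6,j=0): S=24.4591, (K−S)⁺=39.8209, hold=39.5673 ⇒ V=39.8209 exercise | (k=6,j=1): S=33.7972, (K−S)⁺=30.4828, hold=30.2292 ⇒ V=30.4828 exercise | (k=6,j=2): S=46.7005, (K−S)⁺=17.5795, hold=18.3525 ⇒ V=18.3525 continue | (k=6,j=3): S=64.5300, (K−S)⁺=0.0000, hold=7.3060 ⇒ V=7.3060 continue | (k=6,j=4): S=89.1665, (K−S)⁺=0.0000, hold=1.3661 ⇒ V=1.3661 continue | (k=6,j=5): S=123.2089, (K−S)⁺=0.0000, hold=0.0000 ⇒ V=0.0000 continue | (k=6,j=6): S=170.2481, (K−S)⁺=0.0000, hold=0.0000 ⇒ V=0.0000 continue  boundary S*=33.7972
step 5: (k=5,j=0): S=28.7515, (K−S)⁺=35.5285, hold=35.2749 ⇒ V=35.5285 exercise | (k=5,j=1): S=39.7284, (K−S)⁺=24.5516, hold=24.6613 ⇒ V=24.6613 continue | (k=5,j=2): S=54.8961, (K−S)⁺=9.3839, hold=13.0883 ⇒ V=13.0883 continue | (k=5,j=3): S=75.8546, (K−S)⁺=0.0000, hold=4.4854 ⇒ V=4.4854 continue | (k=5,j=4): S=104.8146, (K−S)⁺=0.0000, hold=0.7187 ⇒ V=0.7187 continue | (k=5,j=5): S=144.8312, (K−S)⁺=0.0000, hold=0.0000 ⇒ V=0.0000 continue  boundary S*=28.7515
step 4: (k=4,j=0): S=33.7972, (K−S)⁺=30.4828, hold=30.2808 ⇒ V=30.4828 exercise | (k=4,j=1): S=46.7005, (K−S)⁺=17.5795, hold=19.1248 ⇒ V=19.1248 continue | (k=4,j=2): S=64.5300, (K−S)⁺=0.0000, hold=8.9933 ⇒ V=8.9933 continue | (k=4,j=3): S=89.1665, (K−S)⁺=0.0000, hold=2.6974 ⇒ V=2.6974 continue | (k=4,j=4): S=123.2089, (K−S)⁺=0.0000, hold=0.3781 ⇒ V=0.3781 continue  boundary S*=33.7972
step 3: (k=3,j=0): S=39.7284, (K−S)⁺=24.5516, hold=25.0243 ⇒ V=25.0243 continue | (k=3,j=1): S=54.8961, (K−S)⁺=9.3839, hold=14.2876 ⇒ V=14.2876 continue | (k=3,j=2): S=75.8546, (K−S)⁺=0.0000, hold=5.9988 ⇒ V=5.9988 continue | (k=3,j=3): S=104.8146, (K−S)⁺=0.0000, hold=1.5967 ⇒ V=1.5967 continue  boundary S*=-
step 2: (k=2,j=0): S=46.7005, (K−S)⁺=17.5795, hold=19.8794 ⇒ V=19.8794 continue | (k=2,j=1): S=64.5300, (K−S)⁺=0.0000, hold=10.3355 ⇒ V=10.3355 continue | (k=2,j=2): S=89.1665, (K−S)⁺=0.0000, hold=3.9061 ⇒ V=3.9061 continue  boundary S*=-
step 1: (k=1,j=0): S=54.8961, (K−S)⁺=9.3839, hold=15.3154 ⇒ V=15.3154 continue | (k=1,j=1): S=75.8546, (K−S)⁺=0.0000, hold=7.2730 ⇒ V=7.2730 continue  boundary S*=-
step 0: (k=0,j=0): S=64.5300, (K−S)⁺=0.0000, hold=11.4751 ⇒ V=11.4751 continue  boundary S*=-

price = 11.4751
boundary = - - - - 33.7972 28.7515 33.7972 39.7284 46.7005
tree:
11.4751
15.3154 7.2730
19.8794 10.3355 3.9061
25.0243 14.2876 5.9988 1.5967
30.4828 19.1248 8.9933 2.6974 0.3781
35.5285 24.6613 13.0883 4.4854 0.7187 0.0000
39.8209 30.4828 18.3525 7.3060 1.3661 0.0000 0.0000
43.4724 35.5285 24.5516 11.5680 2.5969 0.0000 0.0000 0.0000
46.5789 39.8209 30.4828 17.5795 4.9365 0.0000 0.0000 0.0000 0.0000
49.2215 43.4724 35.5285 24.5516 9.3839 0.0000 0.0000 0.0000 0.0000 0.0000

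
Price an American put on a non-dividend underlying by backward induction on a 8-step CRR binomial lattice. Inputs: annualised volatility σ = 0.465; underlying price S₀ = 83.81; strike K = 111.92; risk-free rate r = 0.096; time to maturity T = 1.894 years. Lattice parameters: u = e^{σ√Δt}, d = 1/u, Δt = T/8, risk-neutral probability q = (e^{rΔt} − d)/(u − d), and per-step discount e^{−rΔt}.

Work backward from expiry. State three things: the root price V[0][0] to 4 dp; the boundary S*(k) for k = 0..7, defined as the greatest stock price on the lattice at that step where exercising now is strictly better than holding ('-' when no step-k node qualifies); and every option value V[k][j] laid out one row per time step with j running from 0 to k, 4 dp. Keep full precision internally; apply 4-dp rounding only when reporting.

params: Δt=0.23675 u=1.25390 d=0.79751 q=0.49405 e^(-rΔt)=0.97753
t_8 payoffs: 98.2047 90.3560 78.0160 58.6143 28.1100 0.0000 0.0000 0.0000 0.0000
t_7: node(7,0) S=17.1976 payoff=94.7224 vs cont=92.2074 → 94.7224 [stop]  node(7,1) S=27.0389 payoff=84.8811 vs cont=82.3660 → 84.8811 [stop]  node(7,2) S=42.5121 payoff=69.4079 vs cont=66.8929 → 69.4079 [stop]  node(7,3) S=66.8397 payoff=45.0803 vs cont=42.5653 → 45.0803 [stop]  node(7,4) S=105.0890 payoff=6.8310 vs cont=13.9027 → 13.9027 [wait]  node(7,5) S=165.2265 payoff=0.0000 vs cont=0.0000 → 0.0000 [wait]  node(7,6) S=259.7778 payoff=0.0000 vs cont=0.0000 → 0.0000 [wait]  node(7,7) S=408.4365 payoff=0.0000 vs cont=0.0000 → 0.0000 [wait]  ⇒ S*(7)=66.8397
t_6: node(6,0) S=21.5640 payoff=90.3560 vs cont=87.8410 → 90.3560 [stop]  node(6,1) S=33.9040 payoff=78.0160 vs cont=75.5010 → 78.0160 [stop]  node(6,2) S=53.3057 payoff=58.6143 vs cont=56.0993 → 58.6143 [stop]  node(6,3) S=83.8100 payoff=28.1100 vs cont=29.0102 → 29.0102 [wait]  node(6,4) S=131.7705 payoff=0.0000 vs cont=6.8761 → 6.8761 [wait]  node(6,5) S=207.1767 payoff=0.0000 vs cont=0.0000 → 0.0000 [wait]  node(6,6) S=325.7342 payoff=0.0000 vs cont=0.0000 → 0.0000 [wait]  ⇒ S*(6)=53.3057
t_5: node(5,0) S=27.0389 payoff=84.8811 vs cont=82.3660 → 84.8811 [stop]  node(5,1) S=42.5121 payoff=69.4079 vs cont=66.8929 → 69.4079 [stop]  node(5,2) S=66.8397 payoff=45.0803 vs cont=43.0000 → 45.0803 [stop]  node(5,3) S=105.0890 payoff=6.8310 vs cont=17.6687 → 17.6687 [wait]  node(5,4) S=165.2265 payoff=0.0000 vs cont=3.4008 → 3.4008 [wait]  node(5,5) S=259.7778 payoff=0.0000 vs cont=0.0000 → 0.0000 [wait]  ⇒ S*(5)=66.8397
t_4: node(4,0) S=33.9040 payoff=78.0160 vs cont=75.5010 → 78.0160 [stop]  node(4,1) S=53.3057 payoff=58.6143 vs cont=56.0993 → 58.6143 [stop]  node(4,2) S=83.8100 payoff=28.1100 vs cont=30.8290 → 30.8290 [wait]  node(4,3) S=131.7705 payoff=0.0000 vs cont=10.3810 → 10.3810 [wait]  node(4,4) S=207.1767 payoff=0.0000 vs cont=1.6820 → 1.6820 [wait]  ⇒ S*(4)=53.3057
t_3: node(3,0) S=42.5121 payoff=69.4079 vs cont=66.8929 → 69.4079 [stop]  node(3,1) S=66.8397 payoff=45.0803 vs cont=43.8784 → 45.0803 [stop]  node(3,2) S=105.0890 payoff=6.8310 vs cont=20.2610 → 20.2610 [wait]  node(3,3) S=165.2265 payoff=0.0000 vs cont=5.9466 → 5.9466 [wait]  ⇒ S*(3)=66.8397
t_2: node(2,0) S=53.3057 payoff=58.6143 vs cont=56.0993 → 58.6143 [stop]  node(2,1) S=83.8100 payoff=28.1100 vs cont=32.0809 → 32.0809 [wait]  node(2,2) S=131.7705 payoff=0.0000 vs cont=12.8926 → 12.8926 [wait]  ⇒ S*(2)=53.3057
t_1: node(1,0) S=66.8397 payoff=45.0803 vs cont=44.4830 → 45.0803 [stop]  node(1,1) S=105.0890 payoff=6.8310 vs cont=22.0931 → 22.0931 [wait]  ⇒ S*(1)=66.8397
t_0: node(0,0) S=83.8100 payoff=28.1100 vs cont=32.9657 → 32.9657 [wait]  ⇒ S*(0)=-

price = 32.9657
boundary = - 66.8397 53.3057 66.8397 53.3057 66.8397 53.3057 66.8397
tree:
32.9657
45.0803 22.0931
58.6143 32.0809 12.8926
69.4079 45.0803 20.2610 5.9466
78.0160 58.6143 30.8290 10.3810 1.6820
84.8811 69.4079 45.0803 17.6687 3.4008 0.0000
90.3560 78.0160 58.6143 29.0102 6.8761 0.0000 0.0000
94.7224 84.8811 69.4079 45.0803 13.9027 0.0000 0.0000 0.0000
98.2047 90.3560 78.0160 58.6143 28.1100 0.0000 0.0000 0.0000 0.0000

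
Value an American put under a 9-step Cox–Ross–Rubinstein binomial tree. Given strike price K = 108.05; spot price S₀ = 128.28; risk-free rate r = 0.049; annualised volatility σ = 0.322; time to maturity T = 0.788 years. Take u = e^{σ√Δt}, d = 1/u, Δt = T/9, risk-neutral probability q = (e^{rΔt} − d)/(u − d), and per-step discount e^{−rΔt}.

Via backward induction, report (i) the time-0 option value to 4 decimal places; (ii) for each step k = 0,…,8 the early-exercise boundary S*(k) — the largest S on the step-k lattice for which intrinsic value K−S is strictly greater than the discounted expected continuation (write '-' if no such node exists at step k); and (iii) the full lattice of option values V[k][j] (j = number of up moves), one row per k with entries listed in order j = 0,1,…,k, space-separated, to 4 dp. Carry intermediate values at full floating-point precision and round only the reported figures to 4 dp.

price = 4.7411
boundary = - - - - - 79.6642 72.4242 79.6642 87.6279
tree:
4.7411
7.1969 2.3136
10.6516 3.7866 0.8531
15.3068 6.0645 1.5297 0.1803
21.2566 9.4586 2.7053 0.3613 0.0000
28.3858 14.2742 4.6999 0.7238 0.0000 0.0000
35.6258 20.6655 7.9734 1.4502 0.0000 0.0000 0.0000
42.2078 28.3858 13.0839 2.9054 0.0000 0.0000 0.0000 0.0000
48.1916 35.6258 20.4221 5.8210 0.0000 0.0000 0.0000 0.0000 0.0000
53.6315 42.2078 28.3858 11.6624 0.0000 0.0000 0.0000 0.0000 0.0000 0.0000

Δt=0.08756, u=1.09997, d=0.90912, q=0.49873, disc=e^(-rΔt)=0.99572
k=9 terminal: V=max(K-S,0) → 53.6315 42.2078 28.3858 11.6624 0.0000 0.0000 0.0000 0.0000 0.0000 0.0000
k=8: j=0 S=59.8584 intr=48.1916 cont=47.7290 V=48.1916[EX]; j=1 S=72.4242 intr=35.6258 cont=35.1632 V=35.6258[EX]; j=2 S=87.6279 intr=20.4221 cont=19.9596 V=20.4221[EX]; j=3 S=106.0231 intr=2.0269 cont=5.8210 V=5.8210[hold]; j=4 S=128.2800 intr=0.0000 cont=0.0000 V=0.0000[hold]; j=5 S=155.2092 intr=0.0000 cont=0.0000 V=0.0000[hold]; j=6 S=187.7914 intr=0.0000 cont=0.0000 V=0.0000[hold]; j=7 S=227.2135 intr=0.0000 cont=0.0000 V=0.0000[hold]; j=8 S=274.9112 intr=0.0000 cont=0.0000 V=0.0000[hold]  S*(8)=87.6279
k=7: j=0 S=65.8422 intr=42.2078 cont=41.7452 V=42.2078[EX]; j=1 S=79.6642 intr=28.3858 cont=27.9233 V=28.3858[EX]; j=2 S=96.3876 intr=11.6624 cont=13.0839 V=13.0839[hold]; j=3 S=116.6218 intr=0.0000 cont=2.9054 V=2.9054[hold]; j=4 S=141.1036 intr=0.0000 cont=0.0000 V=0.0000[hold]; j=5 S=170.7248 intr=0.0000 cont=0.0000 V=0.0000[hold]; j=6 S=206.5641 intr=0.0000 cont=0.0000 V=0.0000[hold]; j=7 S=249.9271 intr=0.0000 cont=0.0000 V=0.0000[hold]  S*(7)=79.6642
k=6: j=0 S=72.4242 intr=35.6258 cont=35.1632 V=35.6258[EX]; j=1 S=87.6279 intr=20.4221 cont=20.6655 V=20.6655[hold]; j=2 S=106.0231 intr=2.0269 cont=7.9734 V=7.9734[hold]; j=3 S=128.2800 intr=0.0000 cont=1.4502 V=1.4502[hold]; j=4 S=155.2092 intr=0.0000 cont=0.0000 V=0.0000[hold]; j=5 S=187.7914 intr=0.0000 cont=0.0000 V=0.0000[hold]; j=6 S=227.2135 intr=0.0000 cont=0.0000 V=0.0000[hold]  S*(6)=72.4242
k=5: j=0 S=79.6642 intr=28.3858 cont=28.0441 V=28.3858[EX]; j=1 S=96.3876 intr=11.6624 cont=14.2742 V=14.2742[hold]; j=2 S=116.6218 intr=0.0000 cont=4.6999 V=4.6999[hold]; j=3 S=141.1036 intr=0.0000 cont=0.7238 V=0.7238[hold]; j=4 S=170.7248 intr=0.0000 cont=0.0000 V=0.0000[hold]; j=5 S=206.5641 intr=0.0000 cont=0.0000 V=0.0000[hold]  S*(5)=79.6642
k=4: j=0 S=87.6279 intr=20.4221 cont=21.2566 V=21.2566[hold]; j=1 S=106.0231 intr=2.0269 cont=9.4586 V=9.4586[hold]; j=2 S=128.2800 intr=0.0000 cont=2.7053 V=2.7053[hold]; j=3 S=155.2092 intr=0.0000 cont=0.3613 V=0.3613[hold]; j=4 S=187.7914 intr=0.0000 cont=0.0000 V=0.0000[hold]  S*(4)=-
k=3: j=0 S=96.3876 intr=11.6624 cont=15.3068 V=15.3068[hold]; j=1 S=116.6218 intr=0.0000 cont=6.0645 V=6.0645[hold]; j=2 S=141.1036 intr=0.0000 cont=1.5297 V=1.5297[hold]; j=3 S=170.7248 intr=0.0000 cont=0.1803 V=0.1803[hold]  S*(3)=-
k=2: j=0 S=106.0231 intr=2.0269 cont=10.6516 V=10.6516[hold]; j=1 S=128.2800 intr=0.0000 cont=3.7866 V=3.7866[hold]; j=2 S=155.2092 intr=0.0000 cont=0.8531 V=0.8531[hold]  S*(2)=-
k=1: j=0 S=116.6218 intr=0.0000 cont=7.1969 V=7.1969[hold]; j=1 S=141.1036 intr=0.0000 cont=2.3136 V=2.3136[hold]  S*(1)=-
k=0: j=0 S=128.2800 intr=0.0000 cont=4.7411 V=4.7411[hold]  S*(0)=-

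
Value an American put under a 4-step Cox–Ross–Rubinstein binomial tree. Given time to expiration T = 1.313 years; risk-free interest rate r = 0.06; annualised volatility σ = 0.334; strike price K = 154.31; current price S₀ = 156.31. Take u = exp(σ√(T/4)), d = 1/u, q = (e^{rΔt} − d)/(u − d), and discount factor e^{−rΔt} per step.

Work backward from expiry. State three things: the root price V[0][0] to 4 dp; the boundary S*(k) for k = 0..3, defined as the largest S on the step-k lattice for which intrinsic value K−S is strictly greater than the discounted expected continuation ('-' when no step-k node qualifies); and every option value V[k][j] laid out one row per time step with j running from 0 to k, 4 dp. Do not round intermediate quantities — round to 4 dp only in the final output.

price = 17.1815
boundary = - - 106.6042 129.0864
tree:
17.1815
29.2644 5.9667
47.7058 12.2679 0.0000
66.2724 25.2236 0.0000 0.0000
81.6054 47.7058 0.0000 0.0000 0.0000

Δt=0.32825, u=1.21089, d=0.82584, q=0.50396, disc=e^(-rΔt)=0.98050
k=4 terminal: V=max(K-S,0) → 81.6054 47.7058 0.0000 0.0000 0.0000
k=3: j=0 S=88.0376 intr=66.2724 cont=63.2630 V=66.2724[EX]; j=1 S=129.0864 intr=25.2236 cont=23.2024 V=25.2236[EX]; j=2 S=189.2748 intr=0.0000 cont=0.0000 V=0.0000[hold]; j=3 S=277.5270 intr=0.0000 cont=0.0000 V=0.0000[hold]  S*(3)=129.0864
k=2: j=0 S=106.6042 intr=47.7058 cont=44.6964 V=47.7058[EX]; j=1 S=156.3100 intr=0.0000 cont=12.2679 V=12.2679[hold]; j=2 S=229.1918 intr=0.0000 cont=0.0000 V=0.0000[hold]  S*(2)=106.6042
k=1: j=0 S=129.0864 intr=25.2236 cont=29.2644 V=29.2644[hold]; j=1 S=189.2748 intr=0.0000 cont=5.9667 V=5.9667[hold]  S*(1)=-
k=0: j=0 S=156.3100 intr=0.0000 cont=17.1815 V=17.1815[hold]  S*(0)=-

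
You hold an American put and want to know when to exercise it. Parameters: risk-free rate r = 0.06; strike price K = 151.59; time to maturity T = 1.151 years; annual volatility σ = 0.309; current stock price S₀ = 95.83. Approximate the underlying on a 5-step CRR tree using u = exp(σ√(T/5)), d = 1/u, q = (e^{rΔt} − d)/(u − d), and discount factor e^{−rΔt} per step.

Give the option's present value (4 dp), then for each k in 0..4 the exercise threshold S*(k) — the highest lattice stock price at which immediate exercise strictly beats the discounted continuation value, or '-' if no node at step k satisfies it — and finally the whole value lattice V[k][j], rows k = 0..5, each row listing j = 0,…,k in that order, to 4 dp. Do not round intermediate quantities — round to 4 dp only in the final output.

price = 55.7600
boundary = 95.8300 111.1445 95.8300 111.1445 128.9065
tree:
55.7600
68.9643 40.4455
80.3493 55.7600 25.3258
90.1655 68.9643 40.4455 11.4747
98.6291 80.3493 55.7600 22.6835 1.0073
105.9266 90.1655 68.9643 40.4455 2.0831 0.0000

Δt=0.23020, u=1.15981, d=0.86221, q=0.50974, disc=e^(-rΔt)=0.98628
k=5 terminal: V=max(K-S,0) → 105.9266 90.1655 68.9643 40.4455 2.0831 0.0000
k=4: j=0 S=52.9609 intr=98.6291 cont=96.5498 V=98.6291[EX]; j=1 S=71.2407 intr=80.3493 cont=78.2699 V=80.3493[EX]; j=2 S=95.8300 intr=55.7600 cont=53.6806 V=55.7600[EX]; j=3 S=128.9065 intr=22.6835 cont=20.6042 V=22.6835[EX]; j=4 S=173.3995 intr=0.0000 cont=1.0073 V=1.0073[hold]  S*(4)=128.9065
k=3: j=0 S=61.4245 intr=90.1655 cont=88.0861 V=90.1655[EX]; j=1 S=82.6257 intr=68.9643 cont=66.8850 V=68.9643[EX]; j=2 S=111.1445 intr=40.4455 cont=38.3661 V=40.4455[EX]; j=3 S=149.5069 intr=2.0831 cont=11.4747 V=11.4747[hold]  S*(3)=111.1445
k=2: j=0 S=71.2407 intr=80.3493 cont=78.2699 V=80.3493[EX]; j=1 S=95.8300 intr=55.7600 cont=53.6806 V=55.7600[EX]; j=2 S=128.9065 intr=22.6835 cont=25.3258 V=25.3258[hold]  S*(2)=95.8300
k=1: j=0 S=82.6257 intr=68.9643 cont=66.8850 V=68.9643[EX]; j=1 S=111.1445 intr=40.4455 cont=39.6945 V=40.4455[EX]  S*(1)=111.1445
k=0: j=0 S=95.8300 intr=55.7600 cont=53.6806 V=55.7600[EX]  S*(0)=95.8300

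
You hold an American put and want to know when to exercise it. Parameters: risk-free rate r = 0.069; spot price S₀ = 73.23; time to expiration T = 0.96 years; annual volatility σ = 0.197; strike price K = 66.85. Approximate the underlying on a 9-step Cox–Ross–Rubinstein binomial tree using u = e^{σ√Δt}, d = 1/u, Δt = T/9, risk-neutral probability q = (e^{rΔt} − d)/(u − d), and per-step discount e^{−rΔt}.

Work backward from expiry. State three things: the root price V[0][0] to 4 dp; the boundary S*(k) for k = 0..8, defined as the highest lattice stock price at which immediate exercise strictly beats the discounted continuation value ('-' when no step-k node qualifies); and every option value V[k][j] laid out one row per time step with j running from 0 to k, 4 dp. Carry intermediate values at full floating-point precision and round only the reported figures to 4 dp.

price = 1.6874
boundary = - - - - 56.6134 53.0856 56.6134 60.3756 56.6134
tree:
1.6874
2.7727 0.7908
4.4321 1.4042 0.2818
6.8613 2.4340 0.5507 0.0577
10.2366 4.0945 1.0599 0.1267 0.0000
13.7644 6.6329 1.9993 0.2783 0.0000 0.0000
17.0724 10.2366 3.6694 0.6113 0.0000 0.0000 0.0000
20.1742 13.7644 6.4744 1.3424 0.0000 0.0000 0.0000 0.0000
23.0828 17.0724 10.2366 2.9481 0.0000 0.0000 0.0000 0.0000 0.0000
25.8101 20.1742 13.7644 6.4744 0.0000 0.0000 0.0000 0.0000 0.0000 0.0000

params: Δt=0.10667 u=1.06645 d=0.93769 q=0.54129 e^(-rΔt)=0.99267
t_9 payoffs: 25.8101 20.1742 13.7644 6.4744 0.0000 0.0000 0.0000 0.0000 0.0000 0.0000
t_8: node(8,0) S=43.7672 payoff=23.0828 vs cont=22.5925 → 23.0828 [stop]  node(8,1) S=49.7776 payoff=17.0724 vs cont=16.5822 → 17.0724 [stop]  node(8,2) S=56.6134 payoff=10.2366 vs cont=9.7464 → 10.2366 [stop]  node(8,3) S=64.3879 payoff=2.4621 vs cont=2.9481 → 2.9481 [wait]  node(8,4) S=73.2300 payoff=0.0000 vs cont=0.0000 → 0.0000 [wait]  node(8,5) S=83.2864 payoff=0.0000 vs cont=0.0000 → 0.0000 [wait]  node(8,6) S=94.7238 payoff=0.0000 vs cont=0.0000 → 0.0000 [wait]  node(8,7) S=107.7318 payoff=0.0000 vs cont=0.0000 → 0.0000 [wait]  node(8,8) S=122.5262 payoff=0.0000 vs cont=0.0000 → 0.0000 [wait]  ⇒ S*(8)=56.6134
t_7: node(7,0) S=46.6758 payoff=20.1742 vs cont=19.6840 → 20.1742 [stop]  node(7,1) S=53.0856 payoff=13.7644 vs cont=13.2742 → 13.7644 [stop]  node(7,2) S=60.3756 payoff=6.4744 vs cont=6.2453 → 6.4744 [stop]  node(7,3) S=68.6668 payoff=0.0000 vs cont=1.3424 → 1.3424 [wait]  node(7,4) S=78.0965 payoff=0.0000 vs cont=0.0000 → 0.0000 [wait]  node(7,5) S=88.8212 payoff=0.0000 vs cont=0.0000 → 0.0000 [wait]  node(7,6) S=101.0186 payoff=0.0000 vs cont=0.0000 → 0.0000 [wait]  node(7,7) S=114.8911 payoff=0.0000 vs cont=0.0000 → 0.0000 [wait]  ⇒ S*(7)=60.3756
t_6: node(6,0) S=49.7776 payoff=17.0724 vs cont=16.5822 → 17.0724 [stop]  node(6,1) S=56.6134 payoff=10.2366 vs cont=9.7464 → 10.2366 [stop]  node(6,2) S=64.3879 payoff=2.4621 vs cont=3.6694 → 3.6694 [wait]  node(6,3) S=73.2300 payoff=0.0000 vs cont=0.6113 → 0.6113 [wait]  node(6,4) S=83.2864 payoff=0.0000 vs cont=0.0000 → 0.0000 [wait]  node(6,5) S=94.7238 payoff=0.0000 vs cont=0.0000 → 0.0000 [wait]  node(6,6) S=107.7318 payoff=0.0000 vs cont=0.0000 → 0.0000 [wait]  ⇒ S*(6)=56.6134
t_5: node(5,0) S=53.0856 payoff=13.7644 vs cont=13.2742 → 13.7644 [stop]  node(5,1) S=60.3756 payoff=6.4744 vs cont=6.6329 → 6.6329 [wait]  node(5,2) S=68.6668 payoff=0.0000 vs cont=1.9993 → 1.9993 [wait]  node(5,3) S=78.0965 payoff=0.0000 vs cont=0.2783 → 0.2783 [wait]  node(5,4) S=88.8212 payoff=0.0000 vs cont=0.0000 → 0.0000 [wait]  node(5,5) S=101.0186 payoff=0.0000 vs cont=0.0000 → 0.0000 [wait]  ⇒ S*(5)=53.0856
t_4: node(4,0) S=56.6134 payoff=10.2366 vs cont=9.8316 → 10.2366 [stop]  node(4,1) S=64.3879 payoff=2.4621 vs cont=4.0945 → 4.0945 [wait]  node(4,2) S=73.2300 payoff=0.0000 vs cont=1.0599 → 1.0599 [wait]  node(4,3) S=83.2864 payoff=0.0000 vs cont=0.1267 → 0.1267 [wait]  node(4,4) S=94.7238 payoff=0.0000 vs cont=0.0000 → 0.0000 [wait]  ⇒ S*(4)=56.6134
t_3: node(3,0) S=60.3756 payoff=6.4744 vs cont=6.8613 → 6.8613 [wait]  node(3,1) S=68.6668 payoff=0.0000 vs cont=2.4340 → 2.4340 [wait]  node(3,2) S=78.0965 payoff=0.0000 vs cont=0.5507 → 0.5507 [wait]  node(3,3) S=88.8212 payoff=0.0000 vs cont=0.0577 → 0.0577 [wait]  ⇒ S*(3)=-
t_2: node(2,0) S=64.3879 payoff=2.4621 vs cont=4.4321 → 4.4321 [wait]  node(2,1) S=73.2300 payoff=0.0000 vs cont=1.4042 → 1.4042 [wait]  node(2,2) S=83.2864 payoff=0.0000 vs cont=0.2818 → 0.2818 [wait]  ⇒ S*(2)=-
t_1: node(1,0) S=68.6668 payoff=0.0000 vs cont=2.7727 → 2.7727 [wait]  node(1,1) S=78.0965 payoff=0.0000 vs cont=0.7908 → 0.7908 [wait]  ⇒ S*(1)=-
t_0: node(0,0) S=73.2300 payoff=0.0000 vs cont=1.6874 → 1.6874 [wait]  ⇒ S*(0)=-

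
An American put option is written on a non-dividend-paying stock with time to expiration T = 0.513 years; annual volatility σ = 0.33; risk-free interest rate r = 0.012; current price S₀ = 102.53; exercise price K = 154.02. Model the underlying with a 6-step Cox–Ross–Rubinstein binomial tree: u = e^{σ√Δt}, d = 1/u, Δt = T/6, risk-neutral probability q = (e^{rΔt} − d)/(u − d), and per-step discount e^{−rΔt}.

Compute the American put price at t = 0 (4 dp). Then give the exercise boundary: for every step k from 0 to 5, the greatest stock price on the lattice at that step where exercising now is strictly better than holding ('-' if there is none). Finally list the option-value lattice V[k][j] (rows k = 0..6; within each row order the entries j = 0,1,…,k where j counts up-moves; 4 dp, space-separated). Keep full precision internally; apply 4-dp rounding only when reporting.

Δt=0.08550  u=1.10130  d=0.90802  q=0.48121  discount=0.99897
step 6 (expiry): payoffs max(K−S,0) = 96.5539 84.3213 69.4847 51.4900 29.6648 3.1938 0.0000
step 5: (k=5,j=0): S=63.2876, (K−S)⁺=90.7324, hold=90.5745 ⇒ V=90.7324 exercise | (k=5,j=1): S=76.7594, (K−S)⁺=77.2606, hold=77.1027 ⇒ V=77.2606 exercise | (k=5,j=2): S=93.0989, (K−S)⁺=60.9211, hold=60.7632 ⇒ V=60.9211 exercise | (k=5,j=3): S=112.9165, (K−S)⁺=41.1035, hold=40.9455 ⇒ V=41.1035 exercise | (k=5,j=4): S=136.9526, (K−S)⁺=17.0674, hold=16.9094 ⇒ V=17.0674 exercise | (k=5,j=5): S=166.1053, (K−S)⁺=0.0000, hold=1.6552 ⇒ V=1.6552 continue  boundary S*=136.9526
step 4: (k=4,j=0): S=69.6987, (K−S)⁺=84.3213, hold=84.1633 ⇒ V=84.3213 exercise | (k=4,j=1): S=84.5353, (K−S)⁺=69.4847, hold=69.3268 ⇒ V=69.4847 exercise | (k=4,j=2): S=102.5300, (K−S)⁺=51.4900, hold=51.3321 ⇒ V=51.4900 exercise | (k=4,j=3): S=124.3552, (K−S)⁺=29.6648, hold=29.5069 ⇒ V=29.6648 exercise | (k=4,j=4): S=150.8262, (K−S)⁺=3.1938, hold=9.6410 ⇒ V=9.6410 continue  boundary S*=124.3552
step 3: (k=3,j=0): S=76.7594, (K−S)⁺=77.2606, hold=77.1027 ⇒ V=77.2606 exercise | (k=3,j=1): S=93.0989, (K−S)⁺=60.9211, hold=60.7632 ⇒ V=60.9211 exercise | (k=3,j=2): S=112.9165, (K−S)⁺=41.1035, hold=40.9455 ⇒ V=41.1035 exercise | (k=3,j=3): S=136.9526, (K−S)⁺=17.0674, hold=20.0087 ⇒ V=20.0087 continue  boundary S*=112.9165
step 2: (k=2,j=0): S=84.5353, (K−S)⁺=69.4847, hold=69.3268 ⇒ V=69.4847 exercise | (k=2,j=1): S=102.5300, (K−S)⁺=51.4900, hold=51.3321 ⇒ V=51.4900 exercise | (k=2,j=2): S=124.3552, (K−S)⁺=29.6648, hold=30.9208 ⇒ V=30.9208 continue  boundary S*=102.5300
step 1: (k=1,j=0): S=93.0989, (K−S)⁺=60.9211, hold=60.7632 ⇒ V=60.9211 exercise | (k=1,j=1): S=112.9165, (K−S)⁺=41.1035, hold=41.5493 ⇒ V=41.5493 continue  boundary S*=93.0989
step 0: (k=0,j=0): S=102.5300, (K−S)⁺=51.4900, hold=51.5464 ⇒ V=51.5464 continue  boundary S*=-

price = 51.5464
boundary = - 93.0989 102.5300 112.9165 124.3552 136.9526
tree:
51.5464
60.9211 41.5493
69.4847 51.4900 30.9208
77.2606 60.9211 41.1035 20.0087
84.3213 69.4847 51.4900 29.6648 9.6410
90.7324 77.2606 60.9211 41.1035 17.0674 1.6552
96.5539 84.3213 69.4847 51.4900 29.6648 3.1938 0.0000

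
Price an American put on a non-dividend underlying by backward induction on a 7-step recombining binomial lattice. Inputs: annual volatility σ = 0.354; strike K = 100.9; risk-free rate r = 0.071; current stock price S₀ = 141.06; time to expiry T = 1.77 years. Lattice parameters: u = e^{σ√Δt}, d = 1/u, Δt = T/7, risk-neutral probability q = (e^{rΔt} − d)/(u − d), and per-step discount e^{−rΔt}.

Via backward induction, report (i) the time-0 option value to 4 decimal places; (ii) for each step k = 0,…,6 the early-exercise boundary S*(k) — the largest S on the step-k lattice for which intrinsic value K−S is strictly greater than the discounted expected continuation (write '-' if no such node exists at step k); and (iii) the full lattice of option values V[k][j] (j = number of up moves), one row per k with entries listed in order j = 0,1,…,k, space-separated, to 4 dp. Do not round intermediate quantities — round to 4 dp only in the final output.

price = 5.1350
boundary = - - - - 69.2104 57.9246 69.2104
tree:
5.1350
8.4711 2.0646
13.6157 3.7563 0.4885
21.1924 6.7127 1.0072 0.0000
31.6896 11.7119 2.0767 0.0000 0.0000
42.9754 19.7590 4.2820 0.0000 0.0000 0.0000
52.4208 31.6896 8.8291 0.0000 0.0000 0.0000 0.0000
60.3261 42.9754 18.2050 0.0000 0.0000 0.0000 0.0000 0.0000

Δt=0.25286, u=1.19484, d=0.83694, q=0.50623, disc=e^(-rΔt)=0.98221
k=7 terminal: V=max(K-S,0) → 60.3261 42.9754 18.2050 0.0000 0.0000 0.0000 0.0000 0.0000
k=6: j=0 S=48.4792 intr=52.4208 cont=50.6256 V=52.4208[EX]; j=1 S=69.2104 intr=31.6896 cont=29.8943 V=31.6896[EX]; j=2 S=98.8070 intr=2.0930 cont=8.8291 V=8.8291[hold]; j=3 S=141.0600 intr=0.0000 cont=0.0000 V=0.0000[hold]; j=4 S=201.3818 intr=0.0000 cont=0.0000 V=0.0000[hold]; j=5 S=287.4990 intr=0.0000 cont=0.0000 V=0.0000[hold]; j=6 S=410.4428 intr=0.0000 cont=0.0000 V=0.0000[hold]  S*(6)=69.2104
k=5: j=0 S=57.9246 intr=42.9754 cont=41.1801 V=42.9754[EX]; j=1 S=82.6950 intr=18.2050 cont=19.7590 V=19.7590[hold]; j=2 S=118.0581 intr=0.0000 cont=4.2820 V=4.2820[hold]; j=3 S=168.5435 intr=0.0000 cont=0.0000 V=0.0000[hold]; j=4 S=240.6181 intr=0.0000 cont=0.0000 V=0.0000[hold]; j=5 S=343.5141 intr=0.0000 cont=0.0000 V=0.0000[hold]  S*(5)=57.9246
k=4: j=0 S=69.2104 intr=31.6896 cont=30.6670 V=31.6896[EX]; j=1 S=98.8070 intr=2.0930 cont=11.7119 V=11.7119[hold]; j=2 S=141.0600 intr=0.0000 cont=2.0767 V=2.0767[hold]; j=3 S=201.3818 intr=0.0000 cont=0.0000 V=0.0000[hold]; j=4 S=287.4990 intr=0.0000 cont=0.0000 V=0.0000[hold]  S*(4)=69.2104
k=3: j=0 S=82.6950 intr=18.2050 cont=21.1924 V=21.1924[hold]; j=1 S=118.0581 intr=0.0000 cont=6.7127 V=6.7127[hold]; j=2 S=168.5435 intr=0.0000 cont=1.0072 V=1.0072[hold]; j=3 S=240.6181 intr=0.0000 cont=0.0000 V=0.0000[hold]  S*(3)=-
k=2: j=0 S=98.8070 intr=2.0930 cont=13.6157 V=13.6157[hold]; j=1 S=141.0600 intr=0.0000 cont=3.7563 V=3.7563[hold]; j=2 S=201.3818 intr=0.0000 cont=0.4885 V=0.4885[hold]  S*(2)=-
k=1: j=0 S=118.0581 intr=0.0000 cont=8.4711 V=8.4711[hold]; j=1 S=168.5435 intr=0.0000 cont=2.0646 V=2.0646[hold]  S*(1)=-
k=0: j=0 S=141.0600 intr=0.0000 cont=5.1350 V=5.1350[hold]  S*(0)=-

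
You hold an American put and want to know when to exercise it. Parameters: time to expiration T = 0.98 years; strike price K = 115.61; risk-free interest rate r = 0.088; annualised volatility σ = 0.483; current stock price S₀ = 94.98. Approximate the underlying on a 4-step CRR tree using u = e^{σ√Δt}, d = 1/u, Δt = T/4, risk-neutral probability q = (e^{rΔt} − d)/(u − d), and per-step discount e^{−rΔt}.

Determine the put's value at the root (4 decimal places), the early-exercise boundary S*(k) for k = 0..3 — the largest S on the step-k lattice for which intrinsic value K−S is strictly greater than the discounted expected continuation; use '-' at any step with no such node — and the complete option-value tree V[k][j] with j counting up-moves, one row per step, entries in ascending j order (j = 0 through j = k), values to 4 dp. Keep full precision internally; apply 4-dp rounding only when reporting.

params: Δt=0.24500 u=1.27007 d=0.78736 q=0.48566 e^(-rΔt)=0.97867
t_4 payoffs: 79.1077 56.7289 20.6300 0.0000 0.0000
t_3: node(3,0) S=46.3605 payoff=69.2495 vs cont=66.7836 → 69.2495 [stop]  node(3,1) S=74.7832 payoff=40.8268 vs cont=38.3609 → 40.8268 [stop]  node(3,2) S=120.6313 payoff=0.0000 vs cont=10.3844 → 10.3844 [wait]  node(3,3) S=194.5880 payoff=0.0000 vs cont=0.0000 → 0.0000 [wait]  ⇒ S*(3)=74.7832
t_2: node(2,0) S=58.8811 payoff=56.7289 vs cont=54.2630 → 56.7289 [stop]  node(2,1) S=94.9800 payoff=20.6300 vs cont=25.4866 → 25.4866 [wait]  node(2,2) S=153.2104 payoff=0.0000 vs cont=5.2272 → 5.2272 [wait]  ⇒ S*(2)=58.8811
t_1: node(1,0) S=74.7832 payoff=40.8268 vs cont=40.6693 → 40.8268 [stop]  node(1,1) S=120.6313 payoff=0.0000 vs cont=15.3136 → 15.3136 [wait]  ⇒ S*(1)=74.7832
t_0: node(0,0) S=94.9800 payoff=20.6300 vs cont=27.8294 → 27.8294 [wait]  ⇒ S*(0)=-

price = 27.8294
boundary = - 74.7832 58.8811 74.7832
tree:
27.8294
40.8268 15.3136
56.7289 25.4866 5.2272
69.2495 40.8268 10.3844 0.0000
79.1077 56.7289 20.6300 0.0000 0.0000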